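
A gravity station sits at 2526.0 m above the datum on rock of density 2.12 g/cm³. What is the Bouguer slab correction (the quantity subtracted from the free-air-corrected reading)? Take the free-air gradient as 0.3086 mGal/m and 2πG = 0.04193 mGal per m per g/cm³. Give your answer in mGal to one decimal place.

Bouguer slab correction = 0.04193 × 2.12 × 2526.0 = 224.5 mGal

224.5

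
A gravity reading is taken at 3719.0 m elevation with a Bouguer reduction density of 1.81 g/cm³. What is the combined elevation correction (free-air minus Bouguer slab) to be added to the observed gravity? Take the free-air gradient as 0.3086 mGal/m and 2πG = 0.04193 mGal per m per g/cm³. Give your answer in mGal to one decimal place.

865.4

Combined gradient = 0.3086 − 0.04193 × 1.81 = 0.2327067 mGal/m
Combined elevation correction = 0.2327067 × 3719.0 = 865.4 mGal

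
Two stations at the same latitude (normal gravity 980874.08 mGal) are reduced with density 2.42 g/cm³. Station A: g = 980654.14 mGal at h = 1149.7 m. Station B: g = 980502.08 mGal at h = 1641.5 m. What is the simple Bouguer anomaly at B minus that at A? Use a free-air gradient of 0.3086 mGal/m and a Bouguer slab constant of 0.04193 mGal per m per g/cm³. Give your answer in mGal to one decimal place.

Δg_SB(A) = 980654.14 − 980874.08 + 0.3086×1149.7 − 0.04193×2.42×1149.7 = 18.20 mGal
Δg_SB(B) = 980502.08 − 980874.08 + 0.3086×1641.5 − 0.04193×2.42×1641.5 = -32.00 mGal
Difference = -32.00 − (18.20) = -50.20 mGal

-50.2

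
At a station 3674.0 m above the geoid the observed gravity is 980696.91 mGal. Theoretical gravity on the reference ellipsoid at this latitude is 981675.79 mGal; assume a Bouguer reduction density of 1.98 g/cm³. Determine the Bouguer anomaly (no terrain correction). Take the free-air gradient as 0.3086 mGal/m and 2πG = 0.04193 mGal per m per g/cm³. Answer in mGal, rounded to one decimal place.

-150.1

Free-air correction = 0.3086 × 3674.0 = 1133.80 mGal
Free-air anomaly = 980696.91 − 981675.79 + (1133.80) = 154.92 mGal
Bouguer slab correction = 0.04193 × 1.98 × 3674.0 = 305.02 mGal
Simple Bouguer anomaly = 154.92 − (305.02) = -150.10 mGal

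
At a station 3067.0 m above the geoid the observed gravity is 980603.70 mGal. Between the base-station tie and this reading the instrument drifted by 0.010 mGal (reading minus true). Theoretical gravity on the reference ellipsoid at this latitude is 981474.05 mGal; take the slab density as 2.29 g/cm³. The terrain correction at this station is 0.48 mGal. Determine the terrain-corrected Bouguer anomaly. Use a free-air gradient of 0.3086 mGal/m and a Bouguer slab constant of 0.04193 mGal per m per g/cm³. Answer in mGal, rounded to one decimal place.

Drift-corrected reading = 980603.70 − (0.010) = 980603.690 mGal
Free-air correction = 0.3086 × 3067.0 = 946.48 mGal
Free-air anomaly = 980603.690 − 981474.05 + (946.48) = 76.120 mGal
Bouguer slab correction = 0.04193 × 2.29 × 3067.0 = 294.49 mGal
Simple Bouguer anomaly = 76.120 − (294.49) = -218.370 mGal
Complete Bouguer anomaly = -218.370 + 0.48 = -217.890 mGal

-217.9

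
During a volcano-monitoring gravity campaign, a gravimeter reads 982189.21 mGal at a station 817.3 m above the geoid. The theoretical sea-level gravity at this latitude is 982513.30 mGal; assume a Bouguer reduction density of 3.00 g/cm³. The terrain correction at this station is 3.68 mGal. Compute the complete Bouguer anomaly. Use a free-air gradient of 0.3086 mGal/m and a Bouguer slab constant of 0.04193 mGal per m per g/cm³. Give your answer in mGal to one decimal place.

Free-air correction = 0.3086 × 817.3 = 252.22 mGal
Free-air anomaly = 982189.21 − 982513.30 + (252.22) = -71.87 mGal
Bouguer slab correction = 0.04193 × 3.00 × 817.3 = 102.81 mGal
Simple Bouguer anomaly = -71.87 − (102.81) = -174.68 mGal
Complete Bouguer anomaly = -174.68 + 3.68 = -171.00 mGal

-171.0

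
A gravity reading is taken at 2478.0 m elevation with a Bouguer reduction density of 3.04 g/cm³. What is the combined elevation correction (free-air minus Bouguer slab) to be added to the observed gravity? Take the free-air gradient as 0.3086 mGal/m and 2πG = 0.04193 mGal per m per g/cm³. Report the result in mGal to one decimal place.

Combined gradient = 0.3086 − 0.04193 × 3.04 = 0.1811328 mGal/m
Combined elevation correction = 0.1811328 × 2478.0 = 448.8 mGal

448.8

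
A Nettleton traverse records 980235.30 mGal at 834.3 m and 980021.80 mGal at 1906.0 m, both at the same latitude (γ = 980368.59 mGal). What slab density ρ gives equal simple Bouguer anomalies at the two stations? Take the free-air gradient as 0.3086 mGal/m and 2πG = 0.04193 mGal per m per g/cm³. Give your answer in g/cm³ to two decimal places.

2.61

Δg_obs = 980021.80 − 980235.30 = -213.50 mGal over Δh = 1906.0 − 834.3 = 1071.7 m
Equal Bouguer anomalies ⇒ Δg_obs + (0.3086 − 0.04193ρ)·Δh = 0
0.3086 − 0.04193ρ = −Δg_obs/Δh = 0.19922
ρ = (0.3086 − 0.19922) / 0.04193 = 2.61 g/cm³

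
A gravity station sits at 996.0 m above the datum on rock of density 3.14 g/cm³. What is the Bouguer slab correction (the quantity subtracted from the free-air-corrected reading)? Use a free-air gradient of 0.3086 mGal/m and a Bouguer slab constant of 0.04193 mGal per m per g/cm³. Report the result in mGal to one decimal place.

Bouguer slab correction = 0.04193 × 3.14 × 996.0 = 131.1 mGal

131.1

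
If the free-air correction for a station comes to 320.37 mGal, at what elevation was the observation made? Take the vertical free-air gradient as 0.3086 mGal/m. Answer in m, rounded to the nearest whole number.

h = 320.37 / 0.3086 = 1038.14 m

1038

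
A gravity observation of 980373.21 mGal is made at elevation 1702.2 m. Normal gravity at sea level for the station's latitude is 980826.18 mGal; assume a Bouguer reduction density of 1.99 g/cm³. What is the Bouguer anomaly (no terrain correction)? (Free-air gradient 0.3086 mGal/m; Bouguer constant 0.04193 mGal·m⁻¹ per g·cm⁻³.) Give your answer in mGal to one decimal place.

-69.7

Free-air correction = 0.3086 × 1702.2 = 525.30 mGal
Free-air anomaly = 980373.21 − 980826.18 + (525.30) = 72.33 mGal
Bouguer slab correction = 0.04193 × 1.99 × 1702.2 = 142.03 mGal
Simple Bouguer anomaly = 72.33 − (142.03) = -69.70 mGal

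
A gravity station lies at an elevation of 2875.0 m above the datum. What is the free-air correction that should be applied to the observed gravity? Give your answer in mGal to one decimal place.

887.2

Free-air correction = 0.3086 × 2875.0 = 887.2 mGal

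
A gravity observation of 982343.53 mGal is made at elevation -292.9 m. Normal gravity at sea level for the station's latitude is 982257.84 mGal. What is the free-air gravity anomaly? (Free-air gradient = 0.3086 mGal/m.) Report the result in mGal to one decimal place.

-4.7

Free-air correction = 0.3086 × -292.9 = -90.39 mGal
Free-air anomaly = 982343.53 − 982257.84 + (-90.39) = -4.70 mGal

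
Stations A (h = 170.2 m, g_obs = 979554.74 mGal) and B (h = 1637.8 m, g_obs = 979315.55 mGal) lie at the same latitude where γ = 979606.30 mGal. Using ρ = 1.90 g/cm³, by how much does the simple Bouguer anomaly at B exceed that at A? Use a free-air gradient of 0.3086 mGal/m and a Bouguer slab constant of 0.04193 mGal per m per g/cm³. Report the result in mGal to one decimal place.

96.8

Δg_SB(A) = 979554.74 − 979606.30 + 0.3086×170.2 − 0.04193×1.90×170.2 = -12.60 mGal
Δg_SB(B) = 979315.55 − 979606.30 + 0.3086×1637.8 − 0.04193×1.90×1637.8 = 84.20 mGal
Difference = 84.20 − (-12.60) = 96.80 mGal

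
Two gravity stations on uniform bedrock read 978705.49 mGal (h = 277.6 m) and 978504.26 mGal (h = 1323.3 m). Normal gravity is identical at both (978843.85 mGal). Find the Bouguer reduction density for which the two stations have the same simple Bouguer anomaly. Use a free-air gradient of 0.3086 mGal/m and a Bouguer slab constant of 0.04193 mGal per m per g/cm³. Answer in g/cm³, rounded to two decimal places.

2.77

Δg_obs = 978504.26 − 978705.49 = -201.23 mGal over Δh = 1323.3 − 277.6 = 1045.7 m
Equal Bouguer anomalies ⇒ Δg_obs + (0.3086 − 0.04193ρ)·Δh = 0
0.3086 − 0.04193ρ = −Δg_obs/Δh = 0.19244
ρ = (0.3086 − 0.19244) / 0.04193 = 2.77 g/cm³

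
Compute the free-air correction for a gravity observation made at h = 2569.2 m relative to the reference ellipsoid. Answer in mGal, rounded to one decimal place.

Free-air correction = 0.3086 × 2569.2 = 792.9 mGal

792.9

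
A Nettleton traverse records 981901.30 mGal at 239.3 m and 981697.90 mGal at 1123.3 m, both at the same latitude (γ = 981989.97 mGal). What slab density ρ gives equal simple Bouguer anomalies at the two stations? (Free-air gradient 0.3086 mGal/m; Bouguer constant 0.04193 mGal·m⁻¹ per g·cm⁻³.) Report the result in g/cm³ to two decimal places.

Δg_obs = 981697.90 − 981901.30 = -203.40 mGal over Δh = 1123.3 − 239.3 = 884.0 m
Equal Bouguer anomalies ⇒ Δg_obs + (0.3086 − 0.04193ρ)·Δh = 0
0.3086 − 0.04193ρ = −Δg_obs/Δh = 0.23009
ρ = (0.3086 − 0.23009) / 0.04193 = 1.87 g/cm³

1.87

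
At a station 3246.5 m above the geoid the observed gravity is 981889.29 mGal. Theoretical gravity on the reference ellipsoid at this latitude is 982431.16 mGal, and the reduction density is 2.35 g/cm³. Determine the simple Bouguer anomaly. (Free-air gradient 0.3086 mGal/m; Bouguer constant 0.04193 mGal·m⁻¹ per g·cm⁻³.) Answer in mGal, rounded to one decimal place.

140.1

Free-air correction = 0.3086 × 3246.5 = 1001.87 mGal
Free-air anomaly = 981889.29 − 982431.16 + (1001.87) = 460.00 mGal
Bouguer slab correction = 0.04193 × 2.35 × 3246.5 = 319.90 mGal
Simple Bouguer anomaly = 460.00 − (319.90) = 140.10 mGal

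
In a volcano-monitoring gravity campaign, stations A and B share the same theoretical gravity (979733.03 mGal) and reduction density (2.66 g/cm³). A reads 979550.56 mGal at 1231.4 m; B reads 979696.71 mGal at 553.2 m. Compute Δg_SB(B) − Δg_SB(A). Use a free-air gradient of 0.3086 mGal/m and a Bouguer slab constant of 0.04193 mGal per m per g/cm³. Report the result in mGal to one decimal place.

Δg_SB(A) = 979550.56 − 979733.03 + 0.3086×1231.4 − 0.04193×2.66×1231.4 = 60.20 mGal
Δg_SB(B) = 979696.71 − 979733.03 + 0.3086×553.2 − 0.04193×2.66×553.2 = 72.70 mGal
Difference = 72.70 − (60.20) = 12.50 mGal

12.5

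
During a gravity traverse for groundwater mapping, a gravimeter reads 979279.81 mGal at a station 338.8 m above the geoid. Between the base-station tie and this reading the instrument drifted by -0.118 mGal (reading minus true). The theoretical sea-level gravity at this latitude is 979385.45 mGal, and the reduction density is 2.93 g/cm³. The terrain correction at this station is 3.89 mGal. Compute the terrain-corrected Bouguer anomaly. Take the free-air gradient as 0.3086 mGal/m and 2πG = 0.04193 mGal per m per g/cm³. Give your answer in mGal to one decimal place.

-38.7

Drift-corrected reading = 979279.81 − (-0.118) = 979279.928 mGal
Free-air correction = 0.3086 × 338.8 = 104.55 mGal
Free-air anomaly = 979279.928 − 979385.45 + (104.55) = -0.972 mGal
Bouguer slab correction = 0.04193 × 2.93 × 338.8 = 41.62 mGal
Simple Bouguer anomaly = -0.972 − (41.62) = -42.592 mGal
Complete Bouguer anomaly = -42.592 + 3.89 = -38.702 mGal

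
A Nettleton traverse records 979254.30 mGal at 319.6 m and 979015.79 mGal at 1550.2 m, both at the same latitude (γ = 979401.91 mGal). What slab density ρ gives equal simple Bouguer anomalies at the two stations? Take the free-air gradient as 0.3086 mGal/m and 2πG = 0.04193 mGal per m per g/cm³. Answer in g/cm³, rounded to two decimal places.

2.74

Δg_obs = 979015.79 − 979254.30 = -238.51 mGal over Δh = 1550.2 − 319.6 = 1230.6 m
Equal Bouguer anomalies ⇒ Δg_obs + (0.3086 − 0.04193ρ)·Δh = 0
0.3086 − 0.04193ρ = −Δg_obs/Δh = 0.19382
ρ = (0.3086 − 0.19382) / 0.04193 = 2.74 g/cm³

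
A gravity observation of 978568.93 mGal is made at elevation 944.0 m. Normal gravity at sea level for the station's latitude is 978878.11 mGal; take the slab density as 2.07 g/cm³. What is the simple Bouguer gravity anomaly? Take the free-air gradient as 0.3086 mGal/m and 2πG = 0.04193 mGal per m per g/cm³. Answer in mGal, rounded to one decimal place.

-99.8

Free-air correction = 0.3086 × 944.0 = 291.32 mGal
Free-air anomaly = 978568.93 − 978878.11 + (291.32) = -17.86 mGal
Bouguer slab correction = 0.04193 × 2.07 × 944.0 = 81.93 mGal
Simple Bouguer anomaly = -17.86 − (81.93) = -99.79 mGal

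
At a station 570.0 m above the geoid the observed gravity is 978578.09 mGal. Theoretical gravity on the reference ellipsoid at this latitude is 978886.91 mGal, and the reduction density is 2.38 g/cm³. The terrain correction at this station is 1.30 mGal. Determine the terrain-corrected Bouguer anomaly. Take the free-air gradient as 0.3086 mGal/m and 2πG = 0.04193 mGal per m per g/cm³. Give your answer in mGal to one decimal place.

-188.5

Free-air correction = 0.3086 × 570.0 = 175.90 mGal
Free-air anomaly = 978578.09 − 978886.91 + (175.90) = -132.92 mGal
Bouguer slab correction = 0.04193 × 2.38 × 570.0 = 56.88 mGal
Simple Bouguer anomaly = -132.92 − (56.88) = -189.80 mGal
Complete Bouguer anomaly = -189.80 + 1.30 = -188.50 mGal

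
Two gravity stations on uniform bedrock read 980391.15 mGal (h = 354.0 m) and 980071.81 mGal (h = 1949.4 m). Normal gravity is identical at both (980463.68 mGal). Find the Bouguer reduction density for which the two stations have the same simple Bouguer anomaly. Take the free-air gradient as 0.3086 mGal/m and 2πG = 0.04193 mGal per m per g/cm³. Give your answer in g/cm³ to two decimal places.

2.59

Δg_obs = 980071.81 − 980391.15 = -319.34 mGal over Δh = 1949.4 − 354.0 = 1595.4 m
Equal Bouguer anomalies ⇒ Δg_obs + (0.3086 − 0.04193ρ)·Δh = 0
0.3086 − 0.04193ρ = −Δg_obs/Δh = 0.20016
ρ = (0.3086 − 0.20016) / 0.04193 = 2.59 g/cm³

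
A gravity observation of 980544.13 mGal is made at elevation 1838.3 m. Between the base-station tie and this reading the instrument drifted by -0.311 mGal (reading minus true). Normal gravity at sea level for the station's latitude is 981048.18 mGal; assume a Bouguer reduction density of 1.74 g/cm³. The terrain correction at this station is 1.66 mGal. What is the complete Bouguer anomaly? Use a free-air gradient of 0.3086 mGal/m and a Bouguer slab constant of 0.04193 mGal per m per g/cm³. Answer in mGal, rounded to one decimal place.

-68.9

Drift-corrected reading = 980544.13 − (-0.311) = 980544.441 mGal
Free-air correction = 0.3086 × 1838.3 = 567.30 mGal
Free-air anomaly = 980544.441 − 981048.18 + (567.30) = 63.561 mGal
Bouguer slab correction = 0.04193 × 1.74 × 1838.3 = 134.12 mGal
Simple Bouguer anomaly = 63.561 − (134.12) = -70.559 mGal
Complete Bouguer anomaly = -70.559 + 1.66 = -68.899 mGal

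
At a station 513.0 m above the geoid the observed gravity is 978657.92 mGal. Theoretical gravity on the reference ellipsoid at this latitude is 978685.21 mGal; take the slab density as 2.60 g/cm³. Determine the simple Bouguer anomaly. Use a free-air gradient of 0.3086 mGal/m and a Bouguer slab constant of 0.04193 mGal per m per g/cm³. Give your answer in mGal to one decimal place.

75.1

Free-air correction = 0.3086 × 513.0 = 158.31 mGal
Free-air anomaly = 978657.92 − 978685.21 + (158.31) = 131.02 mGal
Bouguer slab correction = 0.04193 × 2.60 × 513.0 = 55.93 mGal
Simple Bouguer anomaly = 131.02 − (55.93) = 75.09 mGal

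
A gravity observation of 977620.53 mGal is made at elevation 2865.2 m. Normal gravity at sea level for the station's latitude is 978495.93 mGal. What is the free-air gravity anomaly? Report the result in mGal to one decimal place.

8.8

Free-air correction = 0.3086 × 2865.2 = 884.20 mGal
Free-air anomaly = 977620.53 − 978495.93 + (884.20) = 8.80 mGal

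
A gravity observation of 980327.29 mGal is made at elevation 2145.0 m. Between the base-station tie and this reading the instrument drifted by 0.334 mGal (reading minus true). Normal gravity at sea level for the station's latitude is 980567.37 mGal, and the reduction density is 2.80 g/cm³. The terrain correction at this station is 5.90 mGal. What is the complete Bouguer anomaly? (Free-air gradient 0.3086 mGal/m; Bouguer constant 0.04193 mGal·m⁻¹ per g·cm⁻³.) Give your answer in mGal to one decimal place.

Drift-corrected reading = 980327.29 − (0.334) = 980326.956 mGal
Free-air correction = 0.3086 × 2145.0 = 661.95 mGal
Free-air anomaly = 980326.956 − 980567.37 + (661.95) = 421.536 mGal
Bouguer slab correction = 0.04193 × 2.80 × 2145.0 = 251.83 mGal
Simple Bouguer anomaly = 421.536 − (251.83) = 169.706 mGal
Complete Bouguer anomaly = 169.706 + 5.90 = 175.606 mGal

175.6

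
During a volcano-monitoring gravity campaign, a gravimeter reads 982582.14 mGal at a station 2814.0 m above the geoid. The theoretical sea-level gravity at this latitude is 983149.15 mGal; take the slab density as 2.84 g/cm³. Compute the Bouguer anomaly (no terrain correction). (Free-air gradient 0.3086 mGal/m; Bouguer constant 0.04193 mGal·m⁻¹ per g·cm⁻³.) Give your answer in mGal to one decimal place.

Free-air correction = 0.3086 × 2814.0 = 868.40 mGal
Free-air anomaly = 982582.14 − 983149.15 + (868.40) = 301.39 mGal
Bouguer slab correction = 0.04193 × 2.84 × 2814.0 = 335.09 mGal
Simple Bouguer anomaly = 301.39 − (335.09) = -33.70 mGal

-33.7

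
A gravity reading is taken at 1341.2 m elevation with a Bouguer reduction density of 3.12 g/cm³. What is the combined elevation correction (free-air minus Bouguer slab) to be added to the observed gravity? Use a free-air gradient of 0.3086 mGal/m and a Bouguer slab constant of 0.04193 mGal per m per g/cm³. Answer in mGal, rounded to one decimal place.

238.4

Combined gradient = 0.3086 − 0.04193 × 3.12 = 0.1777784 mGal/m
Combined elevation correction = 0.1777784 × 1341.2 = 238.4 mGal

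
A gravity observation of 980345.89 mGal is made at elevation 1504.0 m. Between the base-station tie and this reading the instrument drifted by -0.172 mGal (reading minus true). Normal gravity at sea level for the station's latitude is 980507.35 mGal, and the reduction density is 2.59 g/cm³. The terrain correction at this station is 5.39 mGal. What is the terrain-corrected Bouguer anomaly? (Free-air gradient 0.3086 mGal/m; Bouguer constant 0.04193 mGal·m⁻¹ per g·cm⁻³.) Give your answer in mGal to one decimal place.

Drift-corrected reading = 980345.89 − (-0.172) = 980346.062 mGal
Free-air correction = 0.3086 × 1504.0 = 464.13 mGal
Free-air anomaly = 980346.062 − 980507.35 + (464.13) = 302.842 mGal
Bouguer slab correction = 0.04193 × 2.59 × 1504.0 = 163.33 mGal
Simple Bouguer anomaly = 302.842 − (163.33) = 139.512 mGal
Complete Bouguer anomaly = 139.512 + 5.39 = 144.902 mGal

144.9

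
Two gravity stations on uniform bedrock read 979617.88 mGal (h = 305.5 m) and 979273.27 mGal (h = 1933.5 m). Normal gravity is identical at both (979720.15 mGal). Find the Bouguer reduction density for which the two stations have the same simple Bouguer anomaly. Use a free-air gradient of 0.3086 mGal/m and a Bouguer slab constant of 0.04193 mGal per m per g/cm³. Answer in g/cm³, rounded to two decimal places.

2.31

Δg_obs = 979273.27 − 979617.88 = -344.61 mGal over Δh = 1933.5 − 305.5 = 1628.0 m
Equal Bouguer anomalies ⇒ Δg_obs + (0.3086 − 0.04193ρ)·Δh = 0
0.3086 − 0.04193ρ = −Δg_obs/Δh = 0.21168
ρ = (0.3086 − 0.21168) / 0.04193 = 2.31 g/cm³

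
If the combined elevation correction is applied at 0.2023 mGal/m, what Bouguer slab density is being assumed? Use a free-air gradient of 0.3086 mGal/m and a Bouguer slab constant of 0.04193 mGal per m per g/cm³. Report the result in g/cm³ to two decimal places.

2.54

0.2023 = 0.3086 − 0.04193 × ρ
ρ = (0.3086 − 0.2023) / 0.04193 = 2.54 g/cm³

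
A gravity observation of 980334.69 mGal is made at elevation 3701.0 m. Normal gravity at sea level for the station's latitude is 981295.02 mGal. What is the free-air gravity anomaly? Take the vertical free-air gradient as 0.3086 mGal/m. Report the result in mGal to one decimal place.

Free-air correction = 0.3086 × 3701.0 = 1142.13 mGal
Free-air anomaly = 980334.69 − 981295.02 + (1142.13) = 181.80 mGal

181.8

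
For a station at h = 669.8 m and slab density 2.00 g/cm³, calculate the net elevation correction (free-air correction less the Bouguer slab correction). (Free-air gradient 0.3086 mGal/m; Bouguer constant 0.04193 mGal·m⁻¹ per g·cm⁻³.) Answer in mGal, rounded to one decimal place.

Combined gradient = 0.3086 − 0.04193 × 2.00 = 0.2247400 mGal/m
Combined elevation correction = 0.2247400 × 669.8 = 150.5 mGal

150.5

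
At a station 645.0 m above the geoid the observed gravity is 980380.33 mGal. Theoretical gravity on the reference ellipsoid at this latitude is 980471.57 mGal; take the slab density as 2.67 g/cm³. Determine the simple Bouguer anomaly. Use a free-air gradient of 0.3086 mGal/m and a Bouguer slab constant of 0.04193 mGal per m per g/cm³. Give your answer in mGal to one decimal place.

Free-air correction = 0.3086 × 645.0 = 199.05 mGal
Free-air anomaly = 980380.33 − 980471.57 + (199.05) = 107.81 mGal
Bouguer slab correction = 0.04193 × 2.67 × 645.0 = 72.21 mGal
Simple Bouguer anomaly = 107.81 − (72.21) = 35.60 mGal

35.6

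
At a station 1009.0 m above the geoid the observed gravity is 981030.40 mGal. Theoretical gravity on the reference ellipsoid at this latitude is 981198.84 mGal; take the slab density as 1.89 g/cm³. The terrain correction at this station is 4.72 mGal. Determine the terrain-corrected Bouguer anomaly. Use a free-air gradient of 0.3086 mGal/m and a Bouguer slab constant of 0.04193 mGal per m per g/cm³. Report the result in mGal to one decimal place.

Free-air correction = 0.3086 × 1009.0 = 311.38 mGal
Free-air anomaly = 981030.40 − 981198.84 + (311.38) = 142.94 mGal
Bouguer slab correction = 0.04193 × 1.89 × 1009.0 = 79.96 mGal
Simple Bouguer anomaly = 142.94 − (79.96) = 62.98 mGal
Complete Bouguer anomaly = 62.98 + 4.72 = 67.70 mGal

67.7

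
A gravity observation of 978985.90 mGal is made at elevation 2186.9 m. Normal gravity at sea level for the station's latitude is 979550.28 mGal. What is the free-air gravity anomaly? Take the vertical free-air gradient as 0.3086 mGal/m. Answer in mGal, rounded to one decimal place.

Free-air correction = 0.3086 × 2186.9 = 674.88 mGal
Free-air anomaly = 978985.90 − 979550.28 + (674.88) = 110.50 mGal

110.5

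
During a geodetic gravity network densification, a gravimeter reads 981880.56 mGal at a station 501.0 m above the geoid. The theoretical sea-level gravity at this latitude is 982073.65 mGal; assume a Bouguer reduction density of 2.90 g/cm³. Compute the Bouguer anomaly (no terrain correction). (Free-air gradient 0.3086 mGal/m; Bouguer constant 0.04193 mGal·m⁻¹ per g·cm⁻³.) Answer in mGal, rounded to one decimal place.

Free-air correction = 0.3086 × 501.0 = 154.61 mGal
Free-air anomaly = 981880.56 − 982073.65 + (154.61) = -38.48 mGal
Bouguer slab correction = 0.04193 × 2.90 × 501.0 = 60.92 mGal
Simple Bouguer anomaly = -38.48 − (60.92) = -99.40 mGal

-99.4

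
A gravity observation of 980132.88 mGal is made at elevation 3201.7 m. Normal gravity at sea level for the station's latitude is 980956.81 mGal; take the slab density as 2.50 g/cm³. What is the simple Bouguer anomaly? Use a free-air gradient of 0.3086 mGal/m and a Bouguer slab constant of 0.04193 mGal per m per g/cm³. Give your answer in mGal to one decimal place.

-171.5

Free-air correction = 0.3086 × 3201.7 = 988.04 mGal
Free-air anomaly = 980132.88 − 980956.81 + (988.04) = 164.11 mGal
Bouguer slab correction = 0.04193 × 2.50 × 3201.7 = 335.62 mGal
Simple Bouguer anomaly = 164.11 − (335.62) = -171.51 mGal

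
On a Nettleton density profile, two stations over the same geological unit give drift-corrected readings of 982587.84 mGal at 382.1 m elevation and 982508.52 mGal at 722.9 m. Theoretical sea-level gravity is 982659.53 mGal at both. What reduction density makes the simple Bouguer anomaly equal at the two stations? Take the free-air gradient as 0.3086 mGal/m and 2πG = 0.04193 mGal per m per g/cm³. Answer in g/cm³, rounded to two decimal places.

1.81

Δg_obs = 982508.52 − 982587.84 = -79.32 mGal over Δh = 722.9 − 382.1 = 340.8 m
Equal Bouguer anomalies ⇒ Δg_obs + (0.3086 − 0.04193ρ)·Δh = 0
0.3086 − 0.04193ρ = −Δg_obs/Δh = 0.23275
ρ = (0.3086 − 0.23275) / 0.04193 = 1.81 g/cm³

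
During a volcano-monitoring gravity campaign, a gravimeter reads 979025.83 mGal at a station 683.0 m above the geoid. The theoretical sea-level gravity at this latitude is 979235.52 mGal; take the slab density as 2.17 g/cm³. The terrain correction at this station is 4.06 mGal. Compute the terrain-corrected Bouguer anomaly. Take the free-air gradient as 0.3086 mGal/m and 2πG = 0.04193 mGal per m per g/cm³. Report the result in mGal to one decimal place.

Free-air correction = 0.3086 × 683.0 = 210.77 mGal
Free-air anomaly = 979025.83 − 979235.52 + (210.77) = 1.08 mGal
Bouguer slab correction = 0.04193 × 2.17 × 683.0 = 62.14 mGal
Simple Bouguer anomaly = 1.08 − (62.14) = -61.06 mGal
Complete Bouguer anomaly = -61.06 + 4.06 = -57.00 mGal

-57.0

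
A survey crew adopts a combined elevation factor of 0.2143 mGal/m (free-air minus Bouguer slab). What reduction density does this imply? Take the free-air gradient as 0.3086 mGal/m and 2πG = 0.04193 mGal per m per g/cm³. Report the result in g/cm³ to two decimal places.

2.25

0.2143 = 0.3086 − 0.04193 × ρ
ρ = (0.3086 − 0.2143) / 0.04193 = 2.25 g/cm³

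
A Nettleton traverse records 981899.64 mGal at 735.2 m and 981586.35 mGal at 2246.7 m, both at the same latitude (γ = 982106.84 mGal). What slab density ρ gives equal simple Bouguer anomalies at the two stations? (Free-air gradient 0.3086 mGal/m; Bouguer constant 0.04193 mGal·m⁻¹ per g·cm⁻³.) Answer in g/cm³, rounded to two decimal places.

Δg_obs = 981586.35 − 981899.64 = -313.29 mGal over Δh = 2246.7 − 735.2 = 1511.5 m
Equal Bouguer anomalies ⇒ Δg_obs + (0.3086 − 0.04193ρ)·Δh = 0
0.3086 − 0.04193ρ = −Δg_obs/Δh = 0.20727
ρ = (0.3086 − 0.20727) / 0.04193 = 2.42 g/cm³

2.42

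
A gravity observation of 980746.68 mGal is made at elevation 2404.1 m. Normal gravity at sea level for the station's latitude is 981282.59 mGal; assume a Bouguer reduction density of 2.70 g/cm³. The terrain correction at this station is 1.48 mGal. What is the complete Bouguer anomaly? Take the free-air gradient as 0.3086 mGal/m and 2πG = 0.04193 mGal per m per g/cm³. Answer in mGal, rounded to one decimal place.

Free-air correction = 0.3086 × 2404.1 = 741.91 mGal
Free-air anomaly = 980746.68 − 981282.59 + (741.91) = 206.00 mGal
Bouguer slab correction = 0.04193 × 2.70 × 2404.1 = 272.17 mGal
Simple Bouguer anomaly = 206.00 − (272.17) = -66.17 mGal
Complete Bouguer anomaly = -66.17 + 1.48 = -64.69 mGal

-64.7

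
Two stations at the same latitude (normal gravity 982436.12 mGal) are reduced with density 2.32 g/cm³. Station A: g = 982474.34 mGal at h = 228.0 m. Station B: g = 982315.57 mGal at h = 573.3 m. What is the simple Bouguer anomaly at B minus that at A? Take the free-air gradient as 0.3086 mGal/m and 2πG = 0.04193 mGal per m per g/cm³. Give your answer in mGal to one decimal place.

-85.8

Δg_SB(A) = 982474.34 − 982436.12 + 0.3086×228.0 − 0.04193×2.32×228.0 = 86.40 mGal
Δg_SB(B) = 982315.57 − 982436.12 + 0.3086×573.3 − 0.04193×2.32×573.3 = 0.60 mGal
Difference = 0.60 − (86.40) = -85.80 mGal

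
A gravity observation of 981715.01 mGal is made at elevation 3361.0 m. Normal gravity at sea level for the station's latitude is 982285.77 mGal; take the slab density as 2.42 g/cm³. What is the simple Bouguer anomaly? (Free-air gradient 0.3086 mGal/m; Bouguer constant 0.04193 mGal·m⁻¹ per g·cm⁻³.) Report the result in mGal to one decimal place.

Free-air correction = 0.3086 × 3361.0 = 1037.20 mGal
Free-air anomaly = 981715.01 − 982285.77 + (1037.20) = 466.44 mGal
Bouguer slab correction = 0.04193 × 2.42 × 3361.0 = 341.04 mGal
Simple Bouguer anomaly = 466.44 − (341.04) = 125.40 mGal

125.4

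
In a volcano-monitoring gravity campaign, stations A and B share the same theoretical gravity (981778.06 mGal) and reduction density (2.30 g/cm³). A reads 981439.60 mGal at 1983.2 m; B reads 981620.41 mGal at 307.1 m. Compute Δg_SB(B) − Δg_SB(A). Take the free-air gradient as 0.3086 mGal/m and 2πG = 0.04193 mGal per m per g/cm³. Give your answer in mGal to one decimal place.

-174.8

Δg_SB(A) = 981439.60 − 981778.06 + 0.3086×1983.2 − 0.04193×2.30×1983.2 = 82.30 mGal
Δg_SB(B) = 981620.41 − 981778.06 + 0.3086×307.1 − 0.04193×2.30×307.1 = -92.50 mGal
Difference = -92.50 − (82.30) = -174.80 mGal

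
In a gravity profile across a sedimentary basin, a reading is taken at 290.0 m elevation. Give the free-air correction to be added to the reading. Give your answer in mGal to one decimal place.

89.5

Free-air correction = 0.3086 × 290.0 = 89.5 mGal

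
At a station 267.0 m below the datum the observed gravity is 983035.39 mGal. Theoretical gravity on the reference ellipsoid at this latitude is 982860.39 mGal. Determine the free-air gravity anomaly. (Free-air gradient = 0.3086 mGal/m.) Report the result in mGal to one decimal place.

92.6

Free-air correction = 0.3086 × -267.0 = -82.40 mGal
Free-air anomaly = 983035.39 − 982860.39 + (-82.40) = 92.60 mGal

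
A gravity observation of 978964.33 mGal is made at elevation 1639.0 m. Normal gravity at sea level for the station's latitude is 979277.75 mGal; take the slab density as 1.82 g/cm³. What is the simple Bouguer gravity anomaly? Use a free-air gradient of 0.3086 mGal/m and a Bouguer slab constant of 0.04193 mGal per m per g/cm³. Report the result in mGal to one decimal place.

Free-air correction = 0.3086 × 1639.0 = 505.80 mGal
Free-air anomaly = 978964.33 − 979277.75 + (505.80) = 192.38 mGal
Bouguer slab correction = 0.04193 × 1.82 × 1639.0 = 125.08 mGal
Simple Bouguer anomaly = 192.38 − (125.08) = 67.30 mGal

67.3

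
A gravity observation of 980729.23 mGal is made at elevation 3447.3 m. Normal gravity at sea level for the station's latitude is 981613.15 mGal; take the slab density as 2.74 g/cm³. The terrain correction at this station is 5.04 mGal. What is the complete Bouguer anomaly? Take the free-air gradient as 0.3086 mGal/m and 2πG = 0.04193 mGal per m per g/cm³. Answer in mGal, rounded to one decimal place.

-211.1

Free-air correction = 0.3086 × 3447.3 = 1063.84 mGal
Free-air anomaly = 980729.23 − 981613.15 + (1063.84) = 179.92 mGal
Bouguer slab correction = 0.04193 × 2.74 × 3447.3 = 396.05 mGal
Simple Bouguer anomaly = 179.92 − (396.05) = -216.13 mGal
Complete Bouguer anomaly = -216.13 + 5.04 = -211.09 mGal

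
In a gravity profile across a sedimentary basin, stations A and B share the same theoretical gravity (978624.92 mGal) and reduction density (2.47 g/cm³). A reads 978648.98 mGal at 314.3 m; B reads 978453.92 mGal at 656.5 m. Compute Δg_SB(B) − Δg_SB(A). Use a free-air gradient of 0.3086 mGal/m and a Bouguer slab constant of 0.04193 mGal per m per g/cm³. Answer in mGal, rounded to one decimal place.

-124.9

Δg_SB(A) = 978648.98 − 978624.92 + 0.3086×314.3 − 0.04193×2.47×314.3 = 88.50 mGal
Δg_SB(B) = 978453.92 − 978624.92 + 0.3086×656.5 − 0.04193×2.47×656.5 = -36.40 mGal
Difference = -36.40 − (88.50) = -124.90 mGal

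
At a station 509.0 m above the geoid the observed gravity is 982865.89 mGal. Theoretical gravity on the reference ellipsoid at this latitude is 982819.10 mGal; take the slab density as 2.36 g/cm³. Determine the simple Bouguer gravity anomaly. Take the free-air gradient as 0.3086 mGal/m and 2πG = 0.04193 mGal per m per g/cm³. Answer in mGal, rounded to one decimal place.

153.5

Free-air correction = 0.3086 × 509.0 = 157.08 mGal
Free-air anomaly = 982865.89 − 982819.10 + (157.08) = 203.87 mGal
Bouguer slab correction = 0.04193 × 2.36 × 509.0 = 50.37 mGal
Simple Bouguer anomaly = 203.87 − (50.37) = 153.50 mGal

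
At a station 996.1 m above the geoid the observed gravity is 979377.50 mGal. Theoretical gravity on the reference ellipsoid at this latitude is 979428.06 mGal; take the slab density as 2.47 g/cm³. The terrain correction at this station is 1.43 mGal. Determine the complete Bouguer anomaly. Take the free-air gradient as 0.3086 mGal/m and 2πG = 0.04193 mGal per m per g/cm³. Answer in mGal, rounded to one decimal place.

Free-air correction = 0.3086 × 996.1 = 307.40 mGal
Free-air anomaly = 979377.50 − 979428.06 + (307.40) = 256.84 mGal
Bouguer slab correction = 0.04193 × 2.47 × 996.1 = 103.16 mGal
Simple Bouguer anomaly = 256.84 − (103.16) = 153.68 mGal
Complete Bouguer anomaly = 153.68 + 1.43 = 155.11 mGal

155.1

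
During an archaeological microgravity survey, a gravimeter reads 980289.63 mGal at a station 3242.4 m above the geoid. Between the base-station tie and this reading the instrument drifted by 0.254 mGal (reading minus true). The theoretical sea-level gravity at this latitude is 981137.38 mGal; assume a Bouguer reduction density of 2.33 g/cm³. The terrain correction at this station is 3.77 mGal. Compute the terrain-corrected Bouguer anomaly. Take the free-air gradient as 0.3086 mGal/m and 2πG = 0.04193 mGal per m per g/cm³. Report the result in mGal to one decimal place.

Drift-corrected reading = 980289.63 − (0.254) = 980289.376 mGal
Free-air correction = 0.3086 × 3242.4 = 1000.60 mGal
Free-air anomaly = 980289.376 − 981137.38 + (1000.60) = 152.596 mGal
Bouguer slab correction = 0.04193 × 2.33 × 3242.4 = 316.77 mGal
Simple Bouguer anomaly = 152.596 − (316.77) = -164.174 mGal
Complete Bouguer anomaly = -164.174 + 3.77 = -160.404 mGal

-160.4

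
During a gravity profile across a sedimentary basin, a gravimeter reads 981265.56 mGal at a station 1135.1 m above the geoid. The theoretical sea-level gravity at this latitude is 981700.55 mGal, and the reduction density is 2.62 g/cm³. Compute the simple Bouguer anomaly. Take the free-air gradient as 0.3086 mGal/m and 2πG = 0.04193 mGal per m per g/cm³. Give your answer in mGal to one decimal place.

Free-air correction = 0.3086 × 1135.1 = 350.29 mGal
Free-air anomaly = 981265.56 − 981700.55 + (350.29) = -84.70 mGal
Bouguer slab correction = 0.04193 × 2.62 × 1135.1 = 124.70 mGal
Simple Bouguer anomaly = -84.70 − (124.70) = -209.40 mGal

-209.4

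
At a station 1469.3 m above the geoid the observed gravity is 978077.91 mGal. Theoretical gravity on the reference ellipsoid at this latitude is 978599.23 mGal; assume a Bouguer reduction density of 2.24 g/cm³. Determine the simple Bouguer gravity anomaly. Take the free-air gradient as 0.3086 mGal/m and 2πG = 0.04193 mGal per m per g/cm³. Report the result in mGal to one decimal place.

Free-air correction = 0.3086 × 1469.3 = 453.43 mGal
Free-air anomaly = 978077.91 − 978599.23 + (453.43) = -67.89 mGal
Bouguer slab correction = 0.04193 × 2.24 × 1469.3 = 138.00 mGal
Simple Bouguer anomaly = -67.89 − (138.00) = -205.89 mGal

-205.9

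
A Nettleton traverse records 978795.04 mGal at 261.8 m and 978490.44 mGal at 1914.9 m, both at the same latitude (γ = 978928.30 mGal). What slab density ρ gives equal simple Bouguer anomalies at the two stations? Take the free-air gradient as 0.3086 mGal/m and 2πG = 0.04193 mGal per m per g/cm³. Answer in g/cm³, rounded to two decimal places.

2.97

Δg_obs = 978490.44 − 978795.04 = -304.60 mGal over Δh = 1914.9 − 261.8 = 1653.1 m
Equal Bouguer anomalies ⇒ Δg_obs + (0.3086 − 0.04193ρ)·Δh = 0
0.3086 − 0.04193ρ = −Δg_obs/Δh = 0.18426
ρ = (0.3086 − 0.18426) / 0.04193 = 2.97 g/cm³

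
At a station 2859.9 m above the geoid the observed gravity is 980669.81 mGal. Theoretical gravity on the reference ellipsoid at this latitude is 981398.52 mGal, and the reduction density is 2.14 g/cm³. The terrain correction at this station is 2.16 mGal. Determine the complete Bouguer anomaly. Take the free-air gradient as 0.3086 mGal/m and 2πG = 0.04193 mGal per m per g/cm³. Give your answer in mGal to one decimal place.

Free-air correction = 0.3086 × 2859.9 = 882.57 mGal
Free-air anomaly = 980669.81 − 981398.52 + (882.57) = 153.86 mGal
Bouguer slab correction = 0.04193 × 2.14 × 2859.9 = 256.62 mGal
Simple Bouguer anomaly = 153.86 − (256.62) = -102.76 mGal
Complete Bouguer anomaly = -102.76 + 2.16 = -100.60 mGal

-100.6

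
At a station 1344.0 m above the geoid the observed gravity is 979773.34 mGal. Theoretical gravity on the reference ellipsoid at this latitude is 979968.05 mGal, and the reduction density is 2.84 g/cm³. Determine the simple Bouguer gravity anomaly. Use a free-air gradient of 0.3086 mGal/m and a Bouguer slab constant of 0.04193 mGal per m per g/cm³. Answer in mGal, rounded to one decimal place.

60.0

Free-air correction = 0.3086 × 1344.0 = 414.76 mGal
Free-air anomaly = 979773.34 − 979968.05 + (414.76) = 220.05 mGal
Bouguer slab correction = 0.04193 × 2.84 × 1344.0 = 160.05 mGal
Simple Bouguer anomaly = 220.05 − (160.05) = 60.00 mGal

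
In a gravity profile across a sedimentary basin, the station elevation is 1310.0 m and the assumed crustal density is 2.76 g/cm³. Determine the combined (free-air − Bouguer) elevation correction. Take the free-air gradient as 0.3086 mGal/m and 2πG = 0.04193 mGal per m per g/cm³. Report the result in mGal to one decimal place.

252.7

Combined gradient = 0.3086 − 0.04193 × 2.76 = 0.1928732 mGal/m
Combined elevation correction = 0.1928732 × 1310.0 = 252.7 mGal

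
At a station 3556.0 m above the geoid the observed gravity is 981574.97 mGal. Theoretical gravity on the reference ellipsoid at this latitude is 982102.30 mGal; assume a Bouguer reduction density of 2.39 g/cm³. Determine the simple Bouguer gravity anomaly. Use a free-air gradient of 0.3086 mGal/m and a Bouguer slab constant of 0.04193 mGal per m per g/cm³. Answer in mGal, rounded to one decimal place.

213.7

Free-air correction = 0.3086 × 3556.0 = 1097.38 mGal
Free-air anomaly = 981574.97 − 982102.30 + (1097.38) = 570.05 mGal
Bouguer slab correction = 0.04193 × 2.39 × 3556.0 = 356.36 mGal
Simple Bouguer anomaly = 570.05 − (356.36) = 213.69 mGal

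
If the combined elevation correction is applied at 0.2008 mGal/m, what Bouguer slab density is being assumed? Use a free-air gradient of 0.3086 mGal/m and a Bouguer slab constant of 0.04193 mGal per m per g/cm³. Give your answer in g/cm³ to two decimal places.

2.57

0.2008 = 0.3086 − 0.04193 × ρ
ρ = (0.3086 − 0.2008) / 0.04193 = 2.57 g/cm³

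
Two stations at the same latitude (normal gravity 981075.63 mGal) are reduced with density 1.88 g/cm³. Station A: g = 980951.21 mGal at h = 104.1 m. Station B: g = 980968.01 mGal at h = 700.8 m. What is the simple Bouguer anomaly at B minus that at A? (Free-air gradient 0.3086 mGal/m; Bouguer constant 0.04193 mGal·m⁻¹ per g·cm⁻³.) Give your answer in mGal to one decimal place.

153.9

Δg_SB(A) = 980951.21 − 981075.63 + 0.3086×104.1 − 0.04193×1.88×104.1 = -100.50 mGal
Δg_SB(B) = 980968.01 − 981075.63 + 0.3086×700.8 − 0.04193×1.88×700.8 = 53.40 mGal
Difference = 53.40 − (-100.50) = 153.90 mGal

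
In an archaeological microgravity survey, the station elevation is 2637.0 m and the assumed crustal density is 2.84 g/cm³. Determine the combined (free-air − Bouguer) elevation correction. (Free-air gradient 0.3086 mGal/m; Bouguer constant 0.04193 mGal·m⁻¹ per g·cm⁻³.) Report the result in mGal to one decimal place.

Combined gradient = 0.3086 − 0.04193 × 2.84 = 0.1895188 mGal/m
Combined elevation correction = 0.1895188 × 2637.0 = 499.8 mGal

499.8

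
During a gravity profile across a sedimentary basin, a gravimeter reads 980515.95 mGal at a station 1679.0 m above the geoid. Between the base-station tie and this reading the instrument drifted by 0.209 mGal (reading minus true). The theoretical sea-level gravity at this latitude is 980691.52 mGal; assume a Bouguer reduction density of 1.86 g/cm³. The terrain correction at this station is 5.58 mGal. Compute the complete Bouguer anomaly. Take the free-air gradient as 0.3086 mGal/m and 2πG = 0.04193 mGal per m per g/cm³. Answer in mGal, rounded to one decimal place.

Drift-corrected reading = 980515.95 − (0.209) = 980515.741 mGal
Free-air correction = 0.3086 × 1679.0 = 518.14 mGal
Free-air anomaly = 980515.741 − 980691.52 + (518.14) = 342.361 mGal
Bouguer slab correction = 0.04193 × 1.86 × 1679.0 = 130.94 mGal
Simple Bouguer anomaly = 342.361 − (130.94) = 211.421 mGal
Complete Bouguer anomaly = 211.421 + 5.58 = 217.001 mGal

217.0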